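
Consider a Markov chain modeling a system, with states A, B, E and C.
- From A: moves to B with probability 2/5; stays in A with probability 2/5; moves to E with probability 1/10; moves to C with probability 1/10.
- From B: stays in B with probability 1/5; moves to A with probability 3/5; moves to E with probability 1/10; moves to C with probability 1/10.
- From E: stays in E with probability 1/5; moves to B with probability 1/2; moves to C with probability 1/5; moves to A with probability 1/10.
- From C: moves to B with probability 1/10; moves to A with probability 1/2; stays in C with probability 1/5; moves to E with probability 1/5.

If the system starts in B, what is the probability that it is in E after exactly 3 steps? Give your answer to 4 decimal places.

0.1240

Propagate the distribution vector 3 steps from B.
After 0 steps: (0.0000, 1.0000, 0.0000, 0.0000)
After 1 step: (0.6000, 0.2000, 0.1000, 0.1000)
After 2 steps: (0.4200, 0.3400, 0.1200, 0.1200)
After 3 steps: (0.4440, 0.3080, 0.1240, 0.1240)
P(in E after 3 steps) = 0.1240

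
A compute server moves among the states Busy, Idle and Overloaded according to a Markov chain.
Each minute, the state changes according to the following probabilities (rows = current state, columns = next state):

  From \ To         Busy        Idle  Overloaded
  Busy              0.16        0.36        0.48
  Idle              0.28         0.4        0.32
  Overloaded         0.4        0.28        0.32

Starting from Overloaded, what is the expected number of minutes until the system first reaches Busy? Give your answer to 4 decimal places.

Let t(s) be the expected number of minutes to first reach Busy from state s, with t(Busy) = 0. Conditioning on the first minute:
t(Idle) = 1 + 0.4·t(Idle) + 0.32·t(Overloaded)
t(Overloaded) = 1 + 0.28·t(Idle) + 0.32·t(Overloaded)
Solving: t(Idle) = 3.1407, t(Overloaded) = 2.7638.
Expected minutes from Overloaded to Busy: 2.7638.

2.7638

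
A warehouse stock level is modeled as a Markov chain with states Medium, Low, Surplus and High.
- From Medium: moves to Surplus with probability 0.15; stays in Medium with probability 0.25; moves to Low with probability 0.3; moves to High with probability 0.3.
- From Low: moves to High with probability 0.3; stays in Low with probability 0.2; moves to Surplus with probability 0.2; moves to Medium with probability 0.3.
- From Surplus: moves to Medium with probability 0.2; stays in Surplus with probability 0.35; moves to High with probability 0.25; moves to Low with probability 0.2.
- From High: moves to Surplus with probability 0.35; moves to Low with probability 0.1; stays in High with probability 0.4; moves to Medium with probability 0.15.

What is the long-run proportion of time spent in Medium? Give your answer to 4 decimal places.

0.2138

Let the stationary distribution be π with π = πP and π_1 + π_2 + π_3 + π_4 = 1.
π_1 = 0.25·π_1 + 0.3·π_2 + 0.2·π_3 + 0.15·π_4
π_2 = 0.3·π_1 + 0.2·π_2 + 0.2·π_3 + 0.1·π_4
π_3 = 0.15·π_1 + 0.2·π_2 + 0.35·π_3 + 0.35·π_4
Solving with the normalization constraint gives π = (0.2138, 0.1896, 0.2788, 0.3178).
So the stationary probability of Medium is 0.2138.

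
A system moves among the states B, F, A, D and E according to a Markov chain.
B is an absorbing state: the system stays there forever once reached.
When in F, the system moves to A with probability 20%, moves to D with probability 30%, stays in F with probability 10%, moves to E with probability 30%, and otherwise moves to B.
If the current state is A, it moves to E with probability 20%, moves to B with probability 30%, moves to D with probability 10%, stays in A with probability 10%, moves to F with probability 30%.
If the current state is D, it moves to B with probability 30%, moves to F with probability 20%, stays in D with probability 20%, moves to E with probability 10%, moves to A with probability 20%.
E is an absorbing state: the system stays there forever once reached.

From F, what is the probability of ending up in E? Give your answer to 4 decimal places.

Let h(s) be the probability of absorption at E starting from transient state s. Then h(E) = 1 and h(B) = 0. By first-step analysis:
h(F) = 0.1·0 + 0.1·h(F) + 0.2·h(A) + 0.3·h(D) + 0.3·1
h(A) = 0.3·0 + 0.3·h(F) + 0.1·h(A) + 0.1·h(D) + 0.2·1
h(D) = 0.3·0 + 0.2·h(F) + 0.2·h(A) + 0.2·h(D) + 0.1·1
Solving: h(F) = 0.5593, h(A) = 0.4506, h(D) = 0.3775.
Starting from F, the probability is 0.5593.

0.5593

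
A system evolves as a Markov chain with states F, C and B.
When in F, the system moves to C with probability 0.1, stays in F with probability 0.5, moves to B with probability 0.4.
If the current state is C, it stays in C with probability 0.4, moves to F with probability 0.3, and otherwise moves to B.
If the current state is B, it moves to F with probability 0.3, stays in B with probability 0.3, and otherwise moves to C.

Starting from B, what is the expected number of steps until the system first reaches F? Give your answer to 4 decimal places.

3.3333

Let t(s) be the expected number of steps to first reach F from state s, with t(F) = 0. Conditioning on the first step:
t(C) = 1 + 0.4·t(C) + 0.3·t(B)
t(B) = 1 + 0.4·t(C) + 0.3·t(B)
Solving: t(C) = 3.3333, t(B) = 3.3333.
Expected steps from B to F: 3.3333.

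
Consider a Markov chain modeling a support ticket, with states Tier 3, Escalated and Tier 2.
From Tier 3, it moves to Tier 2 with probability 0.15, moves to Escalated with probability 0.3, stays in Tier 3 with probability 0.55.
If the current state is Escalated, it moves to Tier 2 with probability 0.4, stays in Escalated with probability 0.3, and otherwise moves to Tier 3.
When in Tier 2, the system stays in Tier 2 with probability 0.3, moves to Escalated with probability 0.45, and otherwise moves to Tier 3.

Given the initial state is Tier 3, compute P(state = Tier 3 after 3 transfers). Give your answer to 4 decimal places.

0.3951

Propagate the distribution vector 3 transfers from Tier 3.
After 0 transfers: (1.0000, 0.0000, 0.0000)
After 1 transfer: (0.5500, 0.3000, 0.1500)
After 2 transfers: (0.4300, 0.3225, 0.2475)
After 3 transfers: (0.3951, 0.3371, 0.2678)
P(in Tier 3 after 3 transfers) = 0.3951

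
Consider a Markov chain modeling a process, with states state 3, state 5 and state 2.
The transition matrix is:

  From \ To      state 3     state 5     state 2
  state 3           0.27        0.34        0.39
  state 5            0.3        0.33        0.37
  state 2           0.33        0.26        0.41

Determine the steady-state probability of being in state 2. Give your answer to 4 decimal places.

0.3917

Let the stationary distribution be π with π = πP and π_1 + π_2 + π_3 = 1.
π_1 = 0.27·π_1 + 0.3·π_2 + 0.33·π_3
π_2 = 0.34·π_1 + 0.33·π_2 + 0.26·π_3
Solving with the normalization constraint gives π = (0.3027, 0.3056, 0.3917).
So the stationary probability of state 2 is 0.3917.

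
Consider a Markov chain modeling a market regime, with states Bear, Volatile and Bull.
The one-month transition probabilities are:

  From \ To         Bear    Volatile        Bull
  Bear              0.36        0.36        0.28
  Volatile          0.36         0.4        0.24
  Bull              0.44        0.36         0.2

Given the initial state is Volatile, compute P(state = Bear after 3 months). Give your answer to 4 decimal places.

Propagate the distribution vector 3 months from Volatile.
After 0 months: (0.0000, 1.0000, 0.0000)
After 1 month: (0.3600, 0.4000, 0.2400)
After 2 months: (0.3792, 0.3760, 0.2448)
After 3 months: (0.3796, 0.3750, 0.2454)
P(in Bear after 3 months) = 0.3796

0.3796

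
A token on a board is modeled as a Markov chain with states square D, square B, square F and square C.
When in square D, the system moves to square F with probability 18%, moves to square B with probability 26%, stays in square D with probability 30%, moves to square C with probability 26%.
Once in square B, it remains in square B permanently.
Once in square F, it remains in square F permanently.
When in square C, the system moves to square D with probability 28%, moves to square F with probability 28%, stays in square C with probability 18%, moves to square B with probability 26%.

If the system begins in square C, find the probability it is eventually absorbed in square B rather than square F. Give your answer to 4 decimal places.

0.5084

Let h(s) be the probability of absorption at square B starting from transient state s. Then h(square B) = 1 and h(square F) = 0. By first-step analysis:
h(square D) = 0.3·h(square D) + 0.26·1 + 0.18·0 + 0.26·h(square C)
h(square C) = 0.28·h(square D) + 0.26·1 + 0.28·0 + 0.18·h(square C)
Solving: h(square D) = 0.5603, h(square C) = 0.5084.
Starting from square C, the probability is 0.5084.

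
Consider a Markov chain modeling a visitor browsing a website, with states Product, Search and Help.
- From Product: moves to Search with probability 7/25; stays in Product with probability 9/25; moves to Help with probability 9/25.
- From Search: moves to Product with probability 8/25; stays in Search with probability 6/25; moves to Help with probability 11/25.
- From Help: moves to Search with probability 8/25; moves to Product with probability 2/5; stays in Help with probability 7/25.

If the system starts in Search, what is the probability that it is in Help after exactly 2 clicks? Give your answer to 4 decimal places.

Sum over the intermediate state after 1 click:
P = P(Search→Product)·P(Product→Help) + P(Search→Search)·P(Search→Help) + P(Search→Help)·P(Help→Help)
  = 0.32×0.36 + 0.24×0.44 + 0.44×0.28
  = 0.1152 + 0.1056 + 0.1232 = 0.3440

0.3440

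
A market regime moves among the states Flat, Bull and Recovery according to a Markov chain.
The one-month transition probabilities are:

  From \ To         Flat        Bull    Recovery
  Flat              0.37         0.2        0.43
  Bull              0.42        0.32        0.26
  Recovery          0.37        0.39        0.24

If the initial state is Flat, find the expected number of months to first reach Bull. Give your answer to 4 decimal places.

Let t(s) be the expected number of months to first reach Bull from state s, with t(Bull) = 0. Conditioning on the first month:
t(Flat) = 1 + 0.37·t(Flat) + 0.43·t(Recovery)
t(Recovery) = 1 + 0.37·t(Flat) + 0.24·t(Recovery)
Solving: t(Flat) = 3.7222, t(Recovery) = 3.1279.
Expected months from Flat to Bull: 3.7222.

3.7222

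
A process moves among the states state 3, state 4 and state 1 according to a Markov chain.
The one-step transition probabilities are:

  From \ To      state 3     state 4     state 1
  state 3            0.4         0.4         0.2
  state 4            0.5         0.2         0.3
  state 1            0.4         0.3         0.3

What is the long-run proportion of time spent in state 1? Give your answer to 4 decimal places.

0.2569

Let the stationary distribution be π with π = πP and π_1 + π_2 + π_3 = 1.
π_1 = 0.4·π_1 + 0.5·π_2 + 0.4·π_3
π_2 = 0.4·π_1 + 0.2·π_2 + 0.3·π_3
Solving with the normalization constraint gives π = (0.4312, 0.3119, 0.2569).
So the stationary probability of state 1 is 0.2569.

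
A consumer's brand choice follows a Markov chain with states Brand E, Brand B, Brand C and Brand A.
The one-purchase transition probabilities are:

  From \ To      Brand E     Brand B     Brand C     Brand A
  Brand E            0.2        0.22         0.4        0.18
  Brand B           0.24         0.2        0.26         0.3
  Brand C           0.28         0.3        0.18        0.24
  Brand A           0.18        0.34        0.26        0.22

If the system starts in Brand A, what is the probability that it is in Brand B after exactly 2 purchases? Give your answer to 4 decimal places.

0.2604

Propagate the distribution vector 2 purchases from Brand A.
After 0 purchases: (0.0000, 0.0000, 0.0000, 1.0000)
After 1 purchase: (0.1800, 0.3400, 0.2600, 0.2200)
After 2 purchases: (0.2300, 0.2604, 0.2644, 0.2452)
P(in Brand B after 2 purchases) = 0.2604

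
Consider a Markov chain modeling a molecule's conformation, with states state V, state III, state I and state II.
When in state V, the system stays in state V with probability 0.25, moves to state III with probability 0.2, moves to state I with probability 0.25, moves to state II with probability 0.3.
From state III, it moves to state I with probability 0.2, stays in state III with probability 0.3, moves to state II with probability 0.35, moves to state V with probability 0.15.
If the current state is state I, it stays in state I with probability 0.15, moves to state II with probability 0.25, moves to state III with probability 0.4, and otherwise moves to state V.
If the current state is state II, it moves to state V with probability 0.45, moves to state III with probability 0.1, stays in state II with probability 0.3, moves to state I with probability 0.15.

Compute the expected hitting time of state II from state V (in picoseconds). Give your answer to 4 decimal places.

Let t(s) be the expected number of picoseconds to first reach state II from state s, with t(state II) = 0. Conditioning on the first picosecond:
t(state V) = 1 + 0.25·t(state V) + 0.2·t(state III) + 0.25·t(state I)
t(state III) = 1 + 0.15·t(state V) + 0.3·t(state III) + 0.2·t(state I)
t(state I) = 1 + 0.2·t(state V) + 0.4·t(state III) + 0.15·t(state I)
Solving: t(state V) = 3.3031, t(state III) = 3.1131, t(state I) = 3.4187.
Expected picoseconds from state V to state II: 3.3031.

3.3031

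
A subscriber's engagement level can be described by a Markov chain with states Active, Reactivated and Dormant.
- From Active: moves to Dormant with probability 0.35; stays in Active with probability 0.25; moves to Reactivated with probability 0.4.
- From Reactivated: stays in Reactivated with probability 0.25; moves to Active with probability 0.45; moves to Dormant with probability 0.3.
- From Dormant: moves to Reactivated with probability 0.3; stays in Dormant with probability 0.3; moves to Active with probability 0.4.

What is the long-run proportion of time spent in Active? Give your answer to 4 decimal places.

Let the stationary distribution be π with π = πP and π_1 + π_2 + π_3 = 1.
π_1 = 0.25·π_1 + 0.45·π_2 + 0.4·π_3
π_2 = 0.4·π_1 + 0.25·π_2 + 0.3·π_3
Solving with the normalization constraint gives π = (0.3617, 0.3202, 0.3181).
So the stationary probability of Active is 0.3617.

0.3617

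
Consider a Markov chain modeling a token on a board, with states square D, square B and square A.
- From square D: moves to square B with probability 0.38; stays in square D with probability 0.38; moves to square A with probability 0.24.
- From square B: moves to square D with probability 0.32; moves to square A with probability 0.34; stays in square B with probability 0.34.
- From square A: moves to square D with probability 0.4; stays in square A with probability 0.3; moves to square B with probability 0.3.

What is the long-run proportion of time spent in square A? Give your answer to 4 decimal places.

0.2918

Let the stationary distribution be π with π = πP and π_1 + π_2 + π_3 = 1.
π_1 = 0.38·π_1 + 0.32·π_2 + 0.4·π_3
π_2 = 0.38·π_1 + 0.34·π_2 + 0.3·π_3
Solving with the normalization constraint gives π = (0.3653, 0.3429, 0.2918).
So the stationary probability of square A is 0.2918.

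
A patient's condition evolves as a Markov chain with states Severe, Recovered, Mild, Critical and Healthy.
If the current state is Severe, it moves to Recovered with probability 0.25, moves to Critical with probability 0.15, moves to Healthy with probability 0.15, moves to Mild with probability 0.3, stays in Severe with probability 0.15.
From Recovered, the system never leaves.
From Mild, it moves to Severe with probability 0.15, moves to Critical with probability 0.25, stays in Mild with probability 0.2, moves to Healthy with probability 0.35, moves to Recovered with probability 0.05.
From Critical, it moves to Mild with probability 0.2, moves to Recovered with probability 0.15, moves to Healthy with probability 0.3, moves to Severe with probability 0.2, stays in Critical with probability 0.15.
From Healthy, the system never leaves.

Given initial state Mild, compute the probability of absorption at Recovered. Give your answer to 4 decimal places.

0.2518

Let h(s) be the probability of absorption at Recovered starting from transient state s. Then h(Recovered) = 1 and h(Healthy) = 0. By first-step analysis:
h(Severe) = 0.15·h(Severe) + 0.25·1 + 0.3·h(Mild) + 0.15·h(Critical) + 0.15·0
h(Mild) = 0.15·h(Severe) + 0.05·1 + 0.2·h(Mild) + 0.25·h(Critical) + 0.35·0
h(Critical) = 0.2·h(Severe) + 0.15·1 + 0.2·h(Mild) + 0.15·h(Critical) + 0.3·0
Solving: h(Severe) = 0.4430, h(Mild) = 0.2518, h(Critical) = 0.3399.
Starting from Mild, the probability is 0.2518.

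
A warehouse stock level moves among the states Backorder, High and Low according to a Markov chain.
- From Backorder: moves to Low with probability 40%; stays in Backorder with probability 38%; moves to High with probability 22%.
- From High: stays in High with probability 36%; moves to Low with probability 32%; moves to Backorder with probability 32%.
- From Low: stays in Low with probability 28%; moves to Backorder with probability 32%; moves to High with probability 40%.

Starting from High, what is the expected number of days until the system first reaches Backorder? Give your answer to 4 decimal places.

Let t(s) be the expected number of days to first reach Backorder from state s, with t(Backorder) = 0. Conditioning on the first day:
t(High) = 1 + 0.36·t(High) + 0.32·t(Low)
t(Low) = 1 + 0.4·t(High) + 0.28·t(Low)
Solving: t(High) = 3.1250, t(Low) = 3.1250.
Expected days from High to Backorder: 3.1250.

3.1250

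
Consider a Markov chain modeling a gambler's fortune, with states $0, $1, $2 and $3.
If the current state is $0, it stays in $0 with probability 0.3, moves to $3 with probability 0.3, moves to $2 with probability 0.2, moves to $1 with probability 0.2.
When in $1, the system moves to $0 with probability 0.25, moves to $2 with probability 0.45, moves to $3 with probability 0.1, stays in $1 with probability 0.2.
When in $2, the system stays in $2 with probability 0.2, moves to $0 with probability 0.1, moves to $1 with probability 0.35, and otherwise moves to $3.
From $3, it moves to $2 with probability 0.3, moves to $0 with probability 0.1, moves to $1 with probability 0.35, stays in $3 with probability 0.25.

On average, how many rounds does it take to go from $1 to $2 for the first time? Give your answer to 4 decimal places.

2.7392

Let t(s) be the expected number of rounds to first reach $2 from state s, with t($2) = 0. Conditioning on the first round:
t($0) = 1 + 0.3·t($0) + 0.2·t($1) + 0.3·t($3)
t($1) = 1 + 0.25·t($0) + 0.2·t($1) + 0.1·t($3)
t($3) = 1 + 0.1·t($0) + 0.35·t($1) + 0.25·t($3)
Solving: t($0) = 3.5323, t($1) = 2.7392, t($3) = 3.0826.
Expected rounds from $1 to $2: 2.7392.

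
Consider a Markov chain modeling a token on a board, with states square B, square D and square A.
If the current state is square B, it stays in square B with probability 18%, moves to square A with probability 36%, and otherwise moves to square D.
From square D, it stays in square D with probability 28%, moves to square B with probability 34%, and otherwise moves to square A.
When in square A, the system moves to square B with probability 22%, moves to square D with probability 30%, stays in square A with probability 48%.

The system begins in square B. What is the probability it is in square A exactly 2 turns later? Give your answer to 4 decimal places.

0.4124

Sum over the intermediate state after 1 turn:
P = P(square B→square B)·P(square B→square A) + P(square B→square D)·P(square D→square A) + P(square B→square A)·P(square A→square A)
  = 0.18×0.36 + 0.46×0.38 + 0.36×0.48
  = 0.0648 + 0.1748 + 0.1728 = 0.4124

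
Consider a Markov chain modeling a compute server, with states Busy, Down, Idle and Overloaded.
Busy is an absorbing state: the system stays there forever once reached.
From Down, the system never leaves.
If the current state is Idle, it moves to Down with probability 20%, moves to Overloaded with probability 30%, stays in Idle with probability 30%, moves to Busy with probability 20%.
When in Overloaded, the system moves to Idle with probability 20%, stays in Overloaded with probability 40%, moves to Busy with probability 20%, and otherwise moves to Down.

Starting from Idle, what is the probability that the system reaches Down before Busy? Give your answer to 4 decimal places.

0.5000

Let h(s) be the probability of absorption at Down starting from transient state s. Then h(Down) = 1 and h(Busy) = 0. By first-step analysis:
h(Idle) = 0.2·0 + 0.2·1 + 0.3·h(Idle) + 0.3·h(Overloaded)
h(Overloaded) = 0.2·0 + 0.2·1 + 0.2·h(Idle) + 0.4·h(Overloaded)
Solving: h(Idle) = 0.5000, h(Overloaded) = 0.5000.
Starting from Idle, the probability is 0.5000.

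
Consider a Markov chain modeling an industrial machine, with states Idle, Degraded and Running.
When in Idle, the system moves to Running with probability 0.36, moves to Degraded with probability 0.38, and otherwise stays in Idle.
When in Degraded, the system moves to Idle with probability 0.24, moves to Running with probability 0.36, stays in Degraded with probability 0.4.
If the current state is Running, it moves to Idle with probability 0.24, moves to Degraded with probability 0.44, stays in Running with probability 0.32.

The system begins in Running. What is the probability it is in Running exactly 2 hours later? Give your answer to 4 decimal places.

Sum over the intermediate state after 1 hour:
P = P(Running→Idle)·P(Idle→Running) + P(Running→Degraded)·P(Degraded→Running) + P(Running→Running)·P(Running→Running)
  = 0.24×0.36 + 0.44×0.36 + 0.32×0.32
  = 0.0864 + 0.1584 + 0.1024 = 0.3472

0.3472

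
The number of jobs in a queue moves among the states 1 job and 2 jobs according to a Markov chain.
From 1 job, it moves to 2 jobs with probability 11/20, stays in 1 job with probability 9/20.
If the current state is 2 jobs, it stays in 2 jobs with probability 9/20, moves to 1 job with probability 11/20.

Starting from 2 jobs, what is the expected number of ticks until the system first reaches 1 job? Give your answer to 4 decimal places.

1.8182

Let t(s) be the expected number of ticks to first reach 1 job from state s, with t(1 job) = 0. Conditioning on the first tick:
t(2 jobs) = 1 + 0.45·t(2 jobs)
Solving: t(2 jobs) = 1.8182.
Expected ticks from 2 jobs to 1 job: 1.8182.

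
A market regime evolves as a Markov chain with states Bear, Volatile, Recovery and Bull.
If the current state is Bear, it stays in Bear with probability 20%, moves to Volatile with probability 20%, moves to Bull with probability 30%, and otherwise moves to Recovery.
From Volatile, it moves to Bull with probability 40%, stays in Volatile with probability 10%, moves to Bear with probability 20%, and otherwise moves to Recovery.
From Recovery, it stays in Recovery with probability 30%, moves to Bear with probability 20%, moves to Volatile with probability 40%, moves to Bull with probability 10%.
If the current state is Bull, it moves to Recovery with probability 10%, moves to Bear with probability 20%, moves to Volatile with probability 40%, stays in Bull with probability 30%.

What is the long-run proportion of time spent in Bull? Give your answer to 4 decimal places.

0.2788

Let the stationary distribution be π with π = πP and π_1 + π_2 + π_3 + π_4 = 1.
π_1 = 0.2·π_1 + 0.2·π_2 + 0.2·π_3 + 0.2·π_4
π_2 = 0.2·π_1 + 0.1·π_2 + 0.4·π_3 + 0.4·π_4
π_3 = 0.3·π_1 + 0.3·π_2 + 0.3·π_3 + 0.1·π_4
Solving with the normalization constraint gives π = (0.2000, 0.2769, 0.2442, 0.2788).
So the stationary probability of Bull is 0.2788.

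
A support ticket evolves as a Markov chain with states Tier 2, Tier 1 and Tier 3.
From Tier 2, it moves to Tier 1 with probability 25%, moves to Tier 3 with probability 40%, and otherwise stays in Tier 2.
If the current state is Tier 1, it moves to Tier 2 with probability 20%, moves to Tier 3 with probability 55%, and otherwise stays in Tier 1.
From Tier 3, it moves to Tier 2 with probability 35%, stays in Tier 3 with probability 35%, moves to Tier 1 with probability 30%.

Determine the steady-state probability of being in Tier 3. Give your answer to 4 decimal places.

Let the stationary distribution be π with π = πP and π_1 + π_2 + π_3 = 1.
π_1 = 0.35·π_1 + 0.2·π_2 + 0.35·π_3
π_2 = 0.25·π_1 + 0.25·π_2 + 0.3·π_3
Solving with the normalization constraint gives π = (0.3094, 0.2710, 0.4197).
So the stationary probability of Tier 3 is 0.4197.

0.4197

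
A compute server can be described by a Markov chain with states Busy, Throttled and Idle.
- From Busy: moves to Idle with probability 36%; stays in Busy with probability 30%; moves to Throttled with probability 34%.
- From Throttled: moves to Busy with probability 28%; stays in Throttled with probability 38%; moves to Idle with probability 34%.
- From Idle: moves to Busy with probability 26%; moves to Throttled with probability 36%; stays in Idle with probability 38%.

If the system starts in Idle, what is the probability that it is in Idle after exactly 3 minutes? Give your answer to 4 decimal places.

Propagate the distribution vector 3 minutes from Idle.
After 0 minutes: (0.0000, 0.0000, 1.0000)
After 1 minute: (0.2600, 0.3600, 0.3800)
After 2 minutes: (0.2776, 0.3620, 0.3604)
After 3 minutes: (0.2783, 0.3617, 0.3600)
P(in Idle after 3 minutes) = 0.3600

0.3600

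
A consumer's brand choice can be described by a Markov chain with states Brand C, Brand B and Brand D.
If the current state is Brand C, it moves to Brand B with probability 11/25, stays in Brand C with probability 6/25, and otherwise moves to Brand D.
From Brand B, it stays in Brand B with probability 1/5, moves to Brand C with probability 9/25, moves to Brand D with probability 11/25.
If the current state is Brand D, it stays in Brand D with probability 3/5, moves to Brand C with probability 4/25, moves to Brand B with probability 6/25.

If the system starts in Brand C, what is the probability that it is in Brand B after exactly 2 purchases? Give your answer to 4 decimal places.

Sum over the intermediate state after 1 purchase:
P = P(Brand C→Brand C)·P(Brand C→Brand B) + P(Brand C→Brand B)·P(Brand B→Brand B) + P(Brand C→Brand D)·P(Brand D→Brand B)
  = 0.24×0.44 + 0.44×0.2 + 0.32×0.24
  = 0.1056 + 0.0880 + 0.0768 = 0.2704

0.2704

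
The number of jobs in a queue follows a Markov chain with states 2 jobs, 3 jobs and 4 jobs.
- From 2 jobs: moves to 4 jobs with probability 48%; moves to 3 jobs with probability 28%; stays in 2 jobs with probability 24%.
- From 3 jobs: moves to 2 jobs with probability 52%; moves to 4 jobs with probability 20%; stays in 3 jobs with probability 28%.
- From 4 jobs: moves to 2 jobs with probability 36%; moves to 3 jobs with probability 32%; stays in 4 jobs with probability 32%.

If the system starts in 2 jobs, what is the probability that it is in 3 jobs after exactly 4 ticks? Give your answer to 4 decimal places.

Propagate the distribution vector 4 ticks from 2 jobs.
After 0 ticks: (1.0000, 0.0000, 0.0000)
After 1 tick: (0.2400, 0.2800, 0.4800)
After 2 ticks: (0.3760, 0.2992, 0.3248)
After 3 ticks: (0.3628, 0.2930, 0.3443)
After 4 ticks: (0.3633, 0.2938, 0.3429)
P(in 3 jobs after 4 ticks) = 0.2938

0.2938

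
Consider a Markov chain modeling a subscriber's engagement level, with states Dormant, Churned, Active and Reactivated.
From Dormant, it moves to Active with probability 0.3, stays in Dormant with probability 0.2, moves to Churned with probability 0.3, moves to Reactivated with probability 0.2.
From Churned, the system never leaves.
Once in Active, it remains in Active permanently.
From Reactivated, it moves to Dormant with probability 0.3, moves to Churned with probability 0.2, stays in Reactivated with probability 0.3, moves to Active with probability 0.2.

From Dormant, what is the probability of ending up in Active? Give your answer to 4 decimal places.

0.5000

Let h(s) be the probability of absorption at Active starting from transient state s. Then h(Active) = 1 and h(Churned) = 0. By first-step analysis:
h(Dormant) = 0.2·h(Dormant) + 0.3·0 + 0.3·1 + 0.2·h(Reactivated)
h(Reactivated) = 0.3·h(Dormant) + 0.2·0 + 0.2·1 + 0.3·h(Reactivated)
Solving: h(Dormant) = 0.5000, h(Reactivated) = 0.5000.
Starting from Dormant, the probability is 0.5000.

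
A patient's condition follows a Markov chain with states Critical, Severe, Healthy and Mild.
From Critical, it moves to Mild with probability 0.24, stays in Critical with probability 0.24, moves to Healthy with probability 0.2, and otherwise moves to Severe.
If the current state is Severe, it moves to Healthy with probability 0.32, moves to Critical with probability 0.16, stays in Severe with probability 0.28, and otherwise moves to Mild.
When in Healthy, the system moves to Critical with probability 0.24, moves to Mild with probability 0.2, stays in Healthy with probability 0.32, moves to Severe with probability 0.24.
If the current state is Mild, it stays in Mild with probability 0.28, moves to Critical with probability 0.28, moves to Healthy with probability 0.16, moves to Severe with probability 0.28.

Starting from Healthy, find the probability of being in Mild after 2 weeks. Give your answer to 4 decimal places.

Propagate the distribution vector 2 weeks from Healthy.
After 0 weeks: (0.0000, 0.0000, 1.0000, 0.0000)
After 1 week: (0.2400, 0.2400, 0.3200, 0.2000)
After 2 weeks: (0.2288, 0.2768, 0.2592, 0.2352)
P(in Mild after 2 weeks) = 0.2352

0.2352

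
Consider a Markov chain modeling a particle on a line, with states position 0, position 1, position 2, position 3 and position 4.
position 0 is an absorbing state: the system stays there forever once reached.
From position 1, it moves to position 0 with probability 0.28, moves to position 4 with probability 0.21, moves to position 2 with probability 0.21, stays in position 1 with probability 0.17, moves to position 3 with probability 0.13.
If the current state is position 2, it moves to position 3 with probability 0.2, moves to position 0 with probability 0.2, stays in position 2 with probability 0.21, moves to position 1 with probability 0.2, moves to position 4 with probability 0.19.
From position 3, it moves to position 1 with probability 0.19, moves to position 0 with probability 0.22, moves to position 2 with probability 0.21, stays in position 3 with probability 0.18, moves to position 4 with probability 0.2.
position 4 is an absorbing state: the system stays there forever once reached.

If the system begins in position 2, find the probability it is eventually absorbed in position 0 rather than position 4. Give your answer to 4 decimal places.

0.5282

Let h(s) be the probability of absorption at position 0 starting from transient state s. Then h(position 0) = 1 and h(position 4) = 0. By first-step analysis:
h(position 1) = 0.28·1 + 0.17·h(position 1) + 0.21·h(position 2) + 0.13·h(position 3) + 0.21·0
h(position 2) = 0.2·1 + 0.2·h(position 1) + 0.21·h(position 2) + 0.2·h(position 3) + 0.19·0
h(position 3) = 0.22·1 + 0.19·h(position 1) + 0.21·h(position 2) + 0.18·h(position 3) + 0.2·0
Solving: h(position 1) = 0.5543, h(position 2) = 0.5282, h(position 3) = 0.5320.
Starting from position 2, the probability is 0.5282.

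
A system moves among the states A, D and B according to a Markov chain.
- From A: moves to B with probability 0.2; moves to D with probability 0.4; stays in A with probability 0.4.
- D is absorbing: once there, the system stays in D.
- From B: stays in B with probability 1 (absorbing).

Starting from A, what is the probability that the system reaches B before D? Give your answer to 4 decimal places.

0.3333

Let h(s) be the probability of absorption at B starting from transient state s. Then h(B) = 1 and h(D) = 0. By first-step analysis:
h(A) = 0.4·h(A) + 0.4·0 + 0.2·1
Solving: h(A) = 0.3333.
Starting from A, the probability is 0.3333.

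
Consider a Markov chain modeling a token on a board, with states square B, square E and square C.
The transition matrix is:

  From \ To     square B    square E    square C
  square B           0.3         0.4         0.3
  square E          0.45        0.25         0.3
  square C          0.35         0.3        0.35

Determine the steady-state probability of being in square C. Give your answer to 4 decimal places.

Let the stationary distribution be π with π = πP and π_1 + π_2 + π_3 = 1.
π_1 = 0.3·π_1 + 0.45·π_2 + 0.35·π_3
π_2 = 0.4·π_1 + 0.25·π_2 + 0.3·π_3
Solving with the normalization constraint gives π = (0.3638, 0.3204, 0.3158).
So the stationary probability of square C is 0.3158.

0.3158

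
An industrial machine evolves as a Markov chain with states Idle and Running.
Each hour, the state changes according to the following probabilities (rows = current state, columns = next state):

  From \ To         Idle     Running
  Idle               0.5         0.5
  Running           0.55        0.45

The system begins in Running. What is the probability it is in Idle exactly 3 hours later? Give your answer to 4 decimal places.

Propagate the distribution vector 3 hours from Running.
After 0 hours: (0.0000, 1.0000)
After 1 hour: (0.5500, 0.4500)
After 2 hours: (0.5225, 0.4775)
After 3 hours: (0.5239, 0.4761)
P(in Idle after 3 hours) = 0.5239

0.5239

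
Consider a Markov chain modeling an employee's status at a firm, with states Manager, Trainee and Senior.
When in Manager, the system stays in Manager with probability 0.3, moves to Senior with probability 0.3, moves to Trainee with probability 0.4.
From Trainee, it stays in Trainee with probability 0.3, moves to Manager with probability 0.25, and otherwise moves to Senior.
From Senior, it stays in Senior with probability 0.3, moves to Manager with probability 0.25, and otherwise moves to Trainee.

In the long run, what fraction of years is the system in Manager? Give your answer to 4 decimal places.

Let the stationary distribution be π with π = πP and π_1 + π_2 + π_3 = 1.
π_1 = 0.3·π_1 + 0.25·π_2 + 0.25·π_3
π_2 = 0.4·π_1 + 0.3·π_2 + 0.45·π_3
Solving with the normalization constraint gives π = (0.2632, 0.3799, 0.3570).
So the stationary probability of Manager is 0.2632.

0.2632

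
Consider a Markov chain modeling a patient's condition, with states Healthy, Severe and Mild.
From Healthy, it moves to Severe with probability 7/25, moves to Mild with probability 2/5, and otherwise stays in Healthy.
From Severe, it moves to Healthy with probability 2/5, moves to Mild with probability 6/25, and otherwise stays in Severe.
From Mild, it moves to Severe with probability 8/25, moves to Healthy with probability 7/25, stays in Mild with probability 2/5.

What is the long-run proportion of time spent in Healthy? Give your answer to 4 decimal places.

0.3316

Let the stationary distribution be π with π = πP and π_1 + π_2 + π_3 = 1.
π_1 = 0.32·π_1 + 0.4·π_2 + 0.28·π_3
π_2 = 0.28·π_1 + 0.36·π_2 + 0.32·π_3
Solving with the normalization constraint gives π = (0.3316, 0.3195, 0.3489).
So the stationary probability of Healthy is 0.3316.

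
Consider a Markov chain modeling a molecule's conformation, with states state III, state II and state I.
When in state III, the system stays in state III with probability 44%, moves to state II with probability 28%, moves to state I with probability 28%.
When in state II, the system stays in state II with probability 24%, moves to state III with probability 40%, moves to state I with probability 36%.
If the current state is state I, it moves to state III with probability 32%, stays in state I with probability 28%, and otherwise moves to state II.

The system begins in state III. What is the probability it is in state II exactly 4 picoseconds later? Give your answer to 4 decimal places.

0.3043

Propagate the distribution vector 4 picoseconds from state III.
After 0 picoseconds: (1.0000, 0.0000, 0.0000)
After 1 picosecond: (0.4400, 0.2800, 0.2800)
After 2 picoseconds: (0.3952, 0.3024, 0.3024)
After 3 picoseconds: (0.3916, 0.3042, 0.3042)
After 4 picoseconds: (0.3913, 0.3043, 0.3043)
P(in state II after 4 picoseconds) = 0.3043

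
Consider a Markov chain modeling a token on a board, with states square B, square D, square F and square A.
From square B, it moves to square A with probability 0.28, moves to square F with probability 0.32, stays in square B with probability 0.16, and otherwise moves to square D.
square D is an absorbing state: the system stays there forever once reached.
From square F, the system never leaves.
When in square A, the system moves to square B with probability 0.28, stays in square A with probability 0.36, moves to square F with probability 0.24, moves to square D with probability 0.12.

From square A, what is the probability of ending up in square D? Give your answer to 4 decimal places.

0.3659

Let h(s) be the probability of absorption at square D starting from transient state s. Then h(square D) = 1 and h(square F) = 0. By first-step analysis:
h(square B) = 0.16·h(square B) + 0.24·1 + 0.32·0 + 0.28·h(square A)
h(square A) = 0.28·h(square B) + 0.12·1 + 0.24·0 + 0.36·h(square A)
Solving: h(square B) = 0.4077, h(square A) = 0.3659.
Starting from square A, the probability is 0.3659.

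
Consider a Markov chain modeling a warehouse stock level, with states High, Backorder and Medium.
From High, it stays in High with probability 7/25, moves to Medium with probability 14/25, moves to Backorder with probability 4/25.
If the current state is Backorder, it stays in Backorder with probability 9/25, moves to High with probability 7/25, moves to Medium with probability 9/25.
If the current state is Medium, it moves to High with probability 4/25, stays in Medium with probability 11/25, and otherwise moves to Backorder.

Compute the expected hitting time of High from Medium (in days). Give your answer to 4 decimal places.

Let t(s) be the expected number of days to first reach High from state s, with t(High) = 0. Conditioning on the first day:
t(Backorder) = 1 + 0.36·t(Backorder) + 0.36·t(Medium)
t(Medium) = 1 + 0.4·t(Backorder) + 0.44·t(Medium)
Solving: t(Backorder) = 4.2910, t(Medium) = 4.8507.
Expected days from Medium to High: 4.8507.

4.8507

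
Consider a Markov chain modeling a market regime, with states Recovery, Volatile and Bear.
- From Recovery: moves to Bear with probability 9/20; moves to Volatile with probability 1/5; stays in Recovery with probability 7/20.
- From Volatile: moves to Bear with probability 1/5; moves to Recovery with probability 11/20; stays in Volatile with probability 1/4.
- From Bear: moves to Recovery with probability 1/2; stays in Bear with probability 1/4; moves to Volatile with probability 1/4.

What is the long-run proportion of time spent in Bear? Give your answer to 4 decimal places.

Let the stationary distribution be π with π = πP and π_1 + π_2 + π_3 = 1.
π_1 = 0.35·π_1 + 0.55·π_2 + 0.5·π_3
π_2 = 0.2·π_1 + 0.25·π_2 + 0.25·π_3
Solving with the normalization constraint gives π = (0.4447, 0.2278, 0.3275).
So the stationary probability of Bear is 0.3275.

0.3275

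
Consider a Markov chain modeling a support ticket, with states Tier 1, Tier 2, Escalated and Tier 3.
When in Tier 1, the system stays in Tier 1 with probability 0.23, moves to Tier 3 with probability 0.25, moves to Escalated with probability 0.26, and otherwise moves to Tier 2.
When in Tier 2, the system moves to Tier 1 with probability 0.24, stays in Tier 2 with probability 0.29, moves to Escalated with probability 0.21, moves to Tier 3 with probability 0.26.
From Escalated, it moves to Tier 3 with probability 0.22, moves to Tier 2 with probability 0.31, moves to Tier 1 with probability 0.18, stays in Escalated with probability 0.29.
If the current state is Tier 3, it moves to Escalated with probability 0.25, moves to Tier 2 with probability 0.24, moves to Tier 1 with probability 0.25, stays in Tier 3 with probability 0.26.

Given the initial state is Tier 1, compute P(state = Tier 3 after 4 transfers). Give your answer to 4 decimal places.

Propagate the distribution vector 4 transfers from Tier 1.
After 0 transfers: (1.0000, 0.0000, 0.0000, 0.0000)
After 1 transfer: (0.2300, 0.2600, 0.2600, 0.2500)
After 2 transfers: (0.2246, 0.2758, 0.2523, 0.2473)
After 3 transfers: (0.2251, 0.2759, 0.2513, 0.2477)
After 4 transfers: (0.2251, 0.2759, 0.2513, 0.2477)
P(in Tier 3 after 4 transfers) = 0.2477

0.2477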